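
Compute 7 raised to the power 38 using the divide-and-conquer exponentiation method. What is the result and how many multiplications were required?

Computing 7^38 by squaring (build up from 7^1; each line after the first costs one multiplication):

7^1 = 7
7^2 = (7^1)^2 = 7^2 = 49
7^4 = (7^2)^2 = 49^2 = 2401
7^8 = (7^4)^2 = 2401^2 = 5764801
7^9 = 7 * 7^8 = 7 * 5764801 = 40353607
7^18 = (7^9)^2 = 40353607^2 = 1628413597910449
7^19 = 7 * 7^18 = 7 * 1628413597910449 = 11398895185373143
7^38 = (7^19)^2 = 11398895185373143^2 = 129934811447123020117172145698449

Result: 129934811447123020117172145698449
Multiplications needed: 7 (7 lines after 7^1)

7^38 = 129934811447123020117172145698449. Using exponentiation by squaring, this requires 7 multiplications. The key idea: if the exponent is even, square the half-power; if odd, multiply by the base once.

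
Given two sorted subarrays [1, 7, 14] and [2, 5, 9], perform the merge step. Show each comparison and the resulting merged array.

Merging process:

Compare 1 vs 2: take 1 from left. Merged: [1]
Compare 7 vs 2: take 2 from right. Merged: [1, 2]
Compare 7 vs 5: take 5 from right. Merged: [1, 2, 5]
Compare 7 vs 9: take 7 from left. Merged: [1, 2, 5, 7]
Compare 14 vs 9: take 9 from right. Merged: [1, 2, 5, 7, 9]
Append remaining from left: [14]. Merged: [1, 2, 5, 7, 9, 14]

Final merged array: [1, 2, 5, 7, 9, 14]
Total comparisons: 5

The merged array is [1, 2, 5, 7, 9, 14], requiring 5 comparisons. The merge step runs in O(n) time where n is the total number of elements.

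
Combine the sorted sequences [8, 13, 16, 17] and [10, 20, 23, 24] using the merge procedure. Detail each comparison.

Merging process:

Compare 8 vs 10: take 8 from left. Merged: [8]
Compare 13 vs 10: take 10 from right. Merged: [8, 10]
Compare 13 vs 20: take 13 from left. Merged: [8, 10, 13]
Compare 16 vs 20: take 16 from left. Merged: [8, 10, 13, 16]
Compare 17 vs 20: take 17 from left. Merged: [8, 10, 13, 16, 17]
Append remaining from right: [20, 23, 24]. Merged: [8, 10, 13, 16, 17, 20, 23, 24]

Final merged array: [8, 10, 13, 16, 17, 20, 23, 24]
Total comparisons: 5

The merged array is [8, 10, 13, 16, 17, 20, 23, 24], requiring 5 comparisons. The merge step runs in O(n) time where n is the total number of elements.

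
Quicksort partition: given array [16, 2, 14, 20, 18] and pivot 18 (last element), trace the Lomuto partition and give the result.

Lomuto partition with pivot = 18:

Initial array: [16, 2, 14, 20, 18]

arr[0]=16 <= 18: swap with position 0, array becomes [16, 2, 14, 20, 18]
arr[1]=2 <= 18: swap with position 1, array becomes [16, 2, 14, 20, 18]
arr[2]=14 <= 18: swap with position 2, array becomes [16, 2, 14, 20, 18]
arr[3]=20 > 18: no swap

Place pivot at position 3: [16, 2, 14, 18, 20]
Pivot position: 3

After partitioning with pivot 18, the array becomes [16, 2, 14, 18, 20]. The pivot is placed at index 3. All elements to the left of the pivot are <= 18, and all elements to the right are > 18.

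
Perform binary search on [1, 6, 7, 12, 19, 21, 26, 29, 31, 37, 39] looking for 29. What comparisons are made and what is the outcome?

Binary search for 29 in [1, 6, 7, 12, 19, 21, 26, 29, 31, 37, 39]:

lo=0, hi=10, mid=5, arr[mid]=21 -> 21 < 29, search right half
lo=6, hi=10, mid=8, arr[mid]=31 -> 31 > 29, search left half
lo=6, hi=7, mid=6, arr[mid]=26 -> 26 < 29, search right half
lo=7, hi=7, mid=7, arr[mid]=29 -> Found target at index 7!

Binary search finds 29 at index 7 after 4 comparisons. The search repeatedly halves the search space by comparing with the middle element.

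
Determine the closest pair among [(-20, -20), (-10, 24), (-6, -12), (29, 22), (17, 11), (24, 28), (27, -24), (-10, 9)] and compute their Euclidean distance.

Computing all pairwise distances among 8 points:

d((-20, -20), (-10, 24)) = 45.1221
d((-20, -20), (-6, -12)) = 16.1245
d((-20, -20), (29, 22)) = 64.5368
d((-20, -20), (17, 11)) = 48.2701
d((-20, -20), (24, 28)) = 65.1153
d((-20, -20), (27, -24)) = 47.1699
d((-20, -20), (-10, 9)) = 30.6757
d((-10, 24), (-6, -12)) = 36.2215
d((-10, 24), (29, 22)) = 39.0512
d((-10, 24), (17, 11)) = 29.9666
d((-10, 24), (24, 28)) = 34.2345
d((-10, 24), (27, -24)) = 60.6053
d((-10, 24), (-10, 9)) = 15.0
d((-6, -12), (29, 22)) = 48.7955
d((-6, -12), (17, 11)) = 32.5269
d((-6, -12), (24, 28)) = 50.0
d((-6, -12), (27, -24)) = 35.1141
d((-6, -12), (-10, 9)) = 21.3776
d((29, 22), (17, 11)) = 16.2788
d((29, 22), (24, 28)) = 7.8102 <-- minimum
d((29, 22), (27, -24)) = 46.0435
d((29, 22), (-10, 9)) = 41.1096
d((17, 11), (24, 28)) = 18.3848
d((17, 11), (27, -24)) = 36.4005
d((17, 11), (-10, 9)) = 27.074
d((24, 28), (27, -24)) = 52.0865
d((24, 28), (-10, 9)) = 38.9487
d((27, -24), (-10, 9)) = 49.5782

Closest pair: (29, 22) and (24, 28) with distance 7.8102

The closest pair is (29, 22) and (24, 28) with Euclidean distance 7.8102. For 8 points, brute-force pairwise comparison is shown above. For large n, the divide-and-conquer algorithm (sort by x, recurse on halves, check the dividing strip) achieves O(n log n).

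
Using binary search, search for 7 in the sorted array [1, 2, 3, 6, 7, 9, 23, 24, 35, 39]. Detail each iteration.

Binary search for 7 in [1, 2, 3, 6, 7, 9, 23, 24, 35, 39]:

lo=0, hi=9, mid=4, arr[mid]=7 -> Found target at index 4!

Binary search finds 7 at index 4 after 1 comparisons. The search repeatedly halves the search space by comparing with the middle element.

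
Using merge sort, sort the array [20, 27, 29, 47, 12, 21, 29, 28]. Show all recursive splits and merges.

Merge sort trace:

Split: [20, 27, 29, 47, 12, 21, 29, 28] -> [20, 27, 29, 47] and [12, 21, 29, 28]
  Split: [20, 27, 29, 47] -> [20, 27] and [29, 47]
    Split: [20, 27] -> [20] and [27]
    Merge: [20] + [27] -> [20, 27]
    Split: [29, 47] -> [29] and [47]
    Merge: [29] + [47] -> [29, 47]
  Merge: [20, 27] + [29, 47] -> [20, 27, 29, 47]
  Split: [12, 21, 29, 28] -> [12, 21] and [29, 28]
    Split: [12, 21] -> [12] and [21]
    Merge: [12] + [21] -> [12, 21]
    Split: [29, 28] -> [29] and [28]
    Merge: [29] + [28] -> [28, 29]
  Merge: [12, 21] + [28, 29] -> [12, 21, 28, 29]
Merge: [20, 27, 29, 47] + [12, 21, 28, 29] -> [12, 20, 21, 27, 28, 29, 29, 47]

Final sorted array: [12, 20, 21, 27, 28, 29, 29, 47]

The merge sort proceeds by recursively splitting the array and merging sorted halves.
After all merges, the sorted array is [12, 20, 21, 27, 28, 29, 29, 47].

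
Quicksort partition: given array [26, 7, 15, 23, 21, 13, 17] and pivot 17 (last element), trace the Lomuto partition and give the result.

Lomuto partition with pivot = 17:

Initial array: [26, 7, 15, 23, 21, 13, 17]

arr[0]=26 > 17: no swap
arr[1]=7 <= 17: swap with position 0, array becomes [7, 26, 15, 23, 21, 13, 17]
arr[2]=15 <= 17: swap with position 1, array becomes [7, 15, 26, 23, 21, 13, 17]
arr[3]=23 > 17: no swap
arr[4]=21 > 17: no swap
arr[5]=13 <= 17: swap with position 2, array becomes [7, 15, 13, 23, 21, 26, 17]

Place pivot at position 3: [7, 15, 13, 17, 21, 26, 23]
Pivot position: 3

After partitioning with pivot 17, the array becomes [7, 15, 13, 17, 21, 26, 23]. The pivot is placed at index 3. All elements to the left of the pivot are <= 17, and all elements to the right are > 17.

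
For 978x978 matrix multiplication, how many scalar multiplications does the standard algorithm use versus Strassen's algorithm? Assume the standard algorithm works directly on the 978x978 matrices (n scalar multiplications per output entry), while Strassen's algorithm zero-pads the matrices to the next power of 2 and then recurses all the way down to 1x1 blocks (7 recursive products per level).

Matrix multiplication for 978x978 matrices:

Strassen's algorithm requires power-of-2 dimensions. Pad 978x978 to 1024x1024 (next power of 2).

Standard algorithm: 978^3 = 935441352 multiplications
Strassen's algorithm: 7^(log2(1024)) = 7^10 = 282475249 multiplications
Savings: 935441352 - 282475249 = 652966103 multiplications

Standard: 935441352 multiplications (978^3). Strassen: 282475249 multiplications (7^10, after padding to 1024x1024). Strassen reduces 8 recursive multiplications to 7 at each level.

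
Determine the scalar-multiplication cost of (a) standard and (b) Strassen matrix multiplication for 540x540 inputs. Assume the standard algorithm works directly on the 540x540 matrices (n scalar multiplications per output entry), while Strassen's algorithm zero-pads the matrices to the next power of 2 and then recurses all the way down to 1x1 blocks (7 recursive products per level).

Matrix multiplication for 540x540 matrices:

Strassen's algorithm requires power-of-2 dimensions. Pad 540x540 to 1024x1024 (next power of 2).

Standard algorithm: 540^3 = 157464000 multiplications
Strassen's algorithm: 7^(log2(1024)) = 7^10 = 282475249 multiplications
Difference: 157464000 - 282475249 = -125011249 (Strassen uses MORE here due to padding overhead — for small or just-over-power-of-2 n, padding can outweigh the per-level savings)

Standard: 157464000 multiplications (540^3). Strassen: 282475249 multiplications (7^10, after padding to 1024x1024). Strassen reduces 8 recursive multiplications to 7 at each level.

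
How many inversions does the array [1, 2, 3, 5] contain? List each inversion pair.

Finding inversions in [1, 2, 3, 5]:


Total inversions: 0

The array has 0 inversions. It is already sorted.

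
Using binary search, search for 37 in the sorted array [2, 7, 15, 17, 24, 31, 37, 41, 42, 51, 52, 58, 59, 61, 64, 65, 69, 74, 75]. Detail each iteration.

Binary search for 37 in [2, 7, 15, 17, 24, 31, 37, 41, 42, 51, 52, 58, 59, 61, 64, 65, 69, 74, 75]:

lo=0, hi=18, mid=9, arr[mid]=51 -> 51 > 37, search left half
lo=0, hi=8, mid=4, arr[mid]=24 -> 24 < 37, search right half
lo=5, hi=8, mid=6, arr[mid]=37 -> Found target at index 6!

Binary search finds 37 at index 6 after 3 comparisons. The search repeatedly halves the search space by comparing with the middle element.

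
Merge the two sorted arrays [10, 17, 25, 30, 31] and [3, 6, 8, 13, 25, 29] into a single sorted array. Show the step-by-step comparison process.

Merging process:

Compare 10 vs 3: take 3 from right. Merged: [3]
Compare 10 vs 6: take 6 from right. Merged: [3, 6]
Compare 10 vs 8: take 8 from right. Merged: [3, 6, 8]
Compare 10 vs 13: take 10 from left. Merged: [3, 6, 8, 10]
Compare 17 vs 13: take 13 from right. Merged: [3, 6, 8, 10, 13]
Compare 17 vs 25: take 17 from left. Merged: [3, 6, 8, 10, 13, 17]
Compare 25 vs 25: take 25 from left. Merged: [3, 6, 8, 10, 13, 17, 25]
Compare 30 vs 25: take 25 from right. Merged: [3, 6, 8, 10, 13, 17, 25, 25]
Compare 30 vs 29: take 29 from right. Merged: [3, 6, 8, 10, 13, 17, 25, 25, 29]
Append remaining from left: [30, 31]. Merged: [3, 6, 8, 10, 13, 17, 25, 25, 29, 30, 31]

Final merged array: [3, 6, 8, 10, 13, 17, 25, 25, 29, 30, 31]
Total comparisons: 9

The merged array is [3, 6, 8, 10, 13, 17, 25, 25, 29, 30, 31], requiring 9 comparisons. The merge step runs in O(n) time where n is the total number of elements.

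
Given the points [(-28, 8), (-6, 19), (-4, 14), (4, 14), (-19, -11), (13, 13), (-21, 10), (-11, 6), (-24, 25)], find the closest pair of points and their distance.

Computing all pairwise distances among 9 points:

d((-28, 8), (-6, 19)) = 24.5967
d((-28, 8), (-4, 14)) = 24.7386
d((-28, 8), (4, 14)) = 32.5576
d((-28, 8), (-19, -11)) = 21.0238
d((-28, 8), (13, 13)) = 41.3038
d((-28, 8), (-21, 10)) = 7.2801
d((-28, 8), (-11, 6)) = 17.1172
d((-28, 8), (-24, 25)) = 17.4642
d((-6, 19), (-4, 14)) = 5.3852 <-- minimum
d((-6, 19), (4, 14)) = 11.1803
d((-6, 19), (-19, -11)) = 32.6956
d((-6, 19), (13, 13)) = 19.9249
d((-6, 19), (-21, 10)) = 17.4929
d((-6, 19), (-11, 6)) = 13.9284
d((-6, 19), (-24, 25)) = 18.9737
d((-4, 14), (4, 14)) = 8.0
d((-4, 14), (-19, -11)) = 29.1548
d((-4, 14), (13, 13)) = 17.0294
d((-4, 14), (-21, 10)) = 17.4642
d((-4, 14), (-11, 6)) = 10.6301
d((-4, 14), (-24, 25)) = 22.8254
d((4, 14), (-19, -11)) = 33.9706
d((4, 14), (13, 13)) = 9.0554
d((4, 14), (-21, 10)) = 25.318
d((4, 14), (-11, 6)) = 17.0
d((4, 14), (-24, 25)) = 30.0832
d((-19, -11), (13, 13)) = 40.0
d((-19, -11), (-21, 10)) = 21.095
d((-19, -11), (-11, 6)) = 18.7883
d((-19, -11), (-24, 25)) = 36.3456
d((13, 13), (-21, 10)) = 34.1321
d((13, 13), (-11, 6)) = 25.0
d((13, 13), (-24, 25)) = 38.8973
d((-21, 10), (-11, 6)) = 10.7703
d((-21, 10), (-24, 25)) = 15.2971
d((-11, 6), (-24, 25)) = 23.0217

Closest pair: (-6, 19) and (-4, 14) with distance 5.3852

The closest pair is (-6, 19) and (-4, 14) with Euclidean distance 5.3852. For 9 points, brute-force pairwise comparison is shown above. For large n, the divide-and-conquer algorithm (sort by x, recurse on halves, check the dividing strip) achieves O(n log n).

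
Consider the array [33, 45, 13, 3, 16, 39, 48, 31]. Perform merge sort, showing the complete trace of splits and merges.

Merge sort trace:

Split: [33, 45, 13, 3, 16, 39, 48, 31] -> [33, 45, 13, 3] and [16, 39, 48, 31]
  Split: [33, 45, 13, 3] -> [33, 45] and [13, 3]
    Split: [33, 45] -> [33] and [45]
    Merge: [33] + [45] -> [33, 45]
    Split: [13, 3] -> [13] and [3]
    Merge: [13] + [3] -> [3, 13]
  Merge: [33, 45] + [3, 13] -> [3, 13, 33, 45]
  Split: [16, 39, 48, 31] -> [16, 39] and [48, 31]
    Split: [16, 39] -> [16] and [39]
    Merge: [16] + [39] -> [16, 39]
    Split: [48, 31] -> [48] and [31]
    Merge: [48] + [31] -> [31, 48]
  Merge: [16, 39] + [31, 48] -> [16, 31, 39, 48]
Merge: [3, 13, 33, 45] + [16, 31, 39, 48] -> [3, 13, 16, 31, 33, 39, 45, 48]

Final sorted array: [3, 13, 16, 31, 33, 39, 45, 48]

The merge sort proceeds by recursively splitting the array and merging sorted halves.
After all merges, the sorted array is [3, 13, 16, 31, 33, 39, 45, 48].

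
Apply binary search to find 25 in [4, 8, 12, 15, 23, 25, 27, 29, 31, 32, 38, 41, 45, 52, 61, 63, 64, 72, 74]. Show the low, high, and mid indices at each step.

Binary search for 25 in [4, 8, 12, 15, 23, 25, 27, 29, 31, 32, 38, 41, 45, 52, 61, 63, 64, 72, 74]:

lo=0, hi=18, mid=9, arr[mid]=32 -> 32 > 25, search left half
lo=0, hi=8, mid=4, arr[mid]=23 -> 23 < 25, search right half
lo=5, hi=8, mid=6, arr[mid]=27 -> 27 > 25, search left half
lo=5, hi=5, mid=5, arr[mid]=25 -> Found target at index 5!

Binary search finds 25 at index 5 after 4 comparisons. The search repeatedly halves the search space by comparing with the middle element.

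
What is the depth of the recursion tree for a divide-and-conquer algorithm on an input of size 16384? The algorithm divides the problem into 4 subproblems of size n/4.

For divide and conquer with division factor 4:

Problem sizes at each level:
Level 0: 16384
Level 1: 4096
Level 2: 1024
Level 3: 256
Level 4: 64
Level 5: 16
Level 6: 4
Level 7: 1

The root is level 0 and the size-1 base case is level 7 (the tree spans levels 0 through 7, i.e. 8 levels counting the root), so the depth is the number of divisions: log_4(16384) = 7

The recursion tree depth is log_4(16384) = 7. At each level, the problem size is divided by 4, so it takes 7 divisions to reduce to a base case of size 1. The algorithm makes 4 recursive calls at each level.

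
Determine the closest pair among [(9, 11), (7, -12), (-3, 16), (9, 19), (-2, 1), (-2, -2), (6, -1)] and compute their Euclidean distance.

Computing all pairwise distances among 7 points:

d((9, 11), (7, -12)) = 23.0868
d((9, 11), (-3, 16)) = 13.0
d((9, 11), (9, 19)) = 8.0
d((9, 11), (-2, 1)) = 14.8661
d((9, 11), (-2, -2)) = 17.0294
d((9, 11), (6, -1)) = 12.3693
d((7, -12), (-3, 16)) = 29.7321
d((7, -12), (9, 19)) = 31.0644
d((7, -12), (-2, 1)) = 15.8114
d((7, -12), (-2, -2)) = 13.4536
d((7, -12), (6, -1)) = 11.0454
d((-3, 16), (9, 19)) = 12.3693
d((-3, 16), (-2, 1)) = 15.0333
d((-3, 16), (-2, -2)) = 18.0278
d((-3, 16), (6, -1)) = 19.2354
d((9, 19), (-2, 1)) = 21.095
d((9, 19), (-2, -2)) = 23.7065
d((9, 19), (6, -1)) = 20.2237
d((-2, 1), (-2, -2)) = 3.0 <-- minimum
d((-2, 1), (6, -1)) = 8.2462
d((-2, -2), (6, -1)) = 8.0623

Closest pair: (-2, 1) and (-2, -2) with distance 3.0

The closest pair is (-2, 1) and (-2, -2) with Euclidean distance 3.0. For 7 points, brute-force pairwise comparison is shown above. For large n, the divide-and-conquer algorithm (sort by x, recurse on halves, check the dividing strip) achieves O(n log n).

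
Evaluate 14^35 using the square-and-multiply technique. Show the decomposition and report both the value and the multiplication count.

Computing 14^35 by squaring (build up from 14^1; each line after the first costs one multiplication):

14^1 = 14
14^2 = (14^1)^2 = 14^2 = 196
14^4 = (14^2)^2 = 196^2 = 38416
14^8 = (14^4)^2 = 38416^2 = 1475789056
14^16 = (14^8)^2 = 1475789056^2 = 2177953337809371136
14^17 = 14 * 14^16 = 14 * 2177953337809371136 = 30491346729331195904
14^34 = (14^17)^2 = 30491346729331195904^2 = 929722225368296217729286886758826377216
14^35 = 14 * 14^34 = 14 * 929722225368296217729286886758826377216 = 13016111155156147048210016414623569281024

Result: 13016111155156147048210016414623569281024
Multiplications needed: 7 (7 lines after 14^1)

14^35 = 13016111155156147048210016414623569281024. Using exponentiation by squaring, this requires 7 multiplications. The key idea: if the exponent is even, square the half-power; if odd, multiply by the base once.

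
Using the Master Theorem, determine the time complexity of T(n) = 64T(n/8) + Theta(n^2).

Master Theorem for T(n) = 64T(n/8) + O(n^2):

a = 64, b = 8, c = 2
log_b(a) = log_8(64) = 2.0000

Case 2: c = 2 = log_8(64) = 2.0000
T(n) = O(n^2 log n) = O(n^2 log n)

For T(n) = 64T(n/8) + O(n^2): log_8(64) = 2.0000. This is Case 2 of the Master Theorem (c = log_b(a), equal work at all levels), giving O(n^2 log n).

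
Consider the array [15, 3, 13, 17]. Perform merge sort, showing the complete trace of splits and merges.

Merge sort trace:

Split: [15, 3, 13, 17] -> [15, 3] and [13, 17]
  Split: [15, 3] -> [15] and [3]
  Merge: [15] + [3] -> [3, 15]
  Split: [13, 17] -> [13] and [17]
  Merge: [13] + [17] -> [13, 17]
Merge: [3, 15] + [13, 17] -> [3, 13, 15, 17]

Final sorted array: [3, 13, 15, 17]

The merge sort proceeds by recursively splitting the array and merging sorted halves.
After all merges, the sorted array is [3, 13, 15, 17].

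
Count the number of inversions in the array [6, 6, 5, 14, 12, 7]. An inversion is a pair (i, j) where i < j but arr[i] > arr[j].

Finding inversions in [6, 6, 5, 14, 12, 7]:

(0, 2): arr[0]=6 > arr[2]=5
(1, 2): arr[1]=6 > arr[2]=5
(3, 4): arr[3]=14 > arr[4]=12
(3, 5): arr[3]=14 > arr[5]=7
(4, 5): arr[4]=12 > arr[5]=7

Total inversions: 5

The array has 5 inversion(s): (0,2), (1,2), (3,4), (3,5), (4,5). Each pair (i,j) satisfies i < j and arr[i] > arr[j].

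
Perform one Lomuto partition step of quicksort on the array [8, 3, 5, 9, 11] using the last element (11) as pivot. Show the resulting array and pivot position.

Lomuto partition with pivot = 11:

Initial array: [8, 3, 5, 9, 11]

arr[0]=8 <= 11: swap with position 0, array becomes [8, 3, 5, 9, 11]
arr[1]=3 <= 11: swap with position 1, array becomes [8, 3, 5, 9, 11]
arr[2]=5 <= 11: swap with position 2, array becomes [8, 3, 5, 9, 11]
arr[3]=9 <= 11: swap with position 3, array becomes [8, 3, 5, 9, 11]

Place pivot at position 4: [8, 3, 5, 9, 11]
Pivot position: 4

After partitioning with pivot 11, the array becomes [8, 3, 5, 9, 11]. The pivot is placed at index 4. All elements to the left of the pivot are <= 11, and all elements to the right are > 11.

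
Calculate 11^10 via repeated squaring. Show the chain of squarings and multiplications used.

Computing 11^10 by squaring (build up from 11^1; each line after the first costs one multiplication):

11^1 = 11
11^2 = (11^1)^2 = 11^2 = 121
11^4 = (11^2)^2 = 121^2 = 14641
11^5 = 11 * 11^4 = 11 * 14641 = 161051
11^10 = (11^5)^2 = 161051^2 = 25937424601

Result: 25937424601
Multiplications needed: 4 (4 lines after 11^1)

11^10 = 25937424601. Using exponentiation by squaring, this requires 4 multiplications. The key idea: if the exponent is even, square the half-power; if odd, multiply by the base once.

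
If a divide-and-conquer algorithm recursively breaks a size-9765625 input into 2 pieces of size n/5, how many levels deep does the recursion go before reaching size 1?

For divide and conquer with division factor 5:

Problem sizes at each level:
Level 0: 9765625
Level 1: 1953125
Level 2: 390625
Level 3: 78125
Level 4: 15625
Level 5: 3125
Level 6: 625
Level 7: 125
Level 8: 25
Level 9: 5
Level 10: 1

The root is level 0 and the size-1 base case is level 10 (the tree spans levels 0 through 10, i.e. 11 levels counting the root), so the depth is the number of divisions: log_5(9765625) = 10

The recursion tree depth is log_5(9765625) = 10. At each level, the problem size is divided by 5, so it takes 10 divisions to reduce to a base case of size 1. The algorithm makes 2 recursive calls at each level.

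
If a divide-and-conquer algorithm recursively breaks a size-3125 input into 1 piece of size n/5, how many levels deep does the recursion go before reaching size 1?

For divide and conquer with division factor 5:

Problem sizes at each level:
Level 0: 3125
Level 1: 625
Level 2: 125
Level 3: 25
Level 4: 5
Level 5: 1

The root is level 0 and the size-1 base case is level 5 (the tree spans levels 0 through 5, i.e. 6 levels counting the root), so the depth is the number of divisions: log_5(3125) = 5

The recursion tree depth is log_5(3125) = 5. At each level, the problem size is divided by 5, so it takes 5 divisions to reduce to a base case of size 1. The algorithm makes 1 recursive call at each level.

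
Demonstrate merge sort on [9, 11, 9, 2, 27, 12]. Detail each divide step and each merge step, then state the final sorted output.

Merge sort trace:

Split: [9, 11, 9, 2, 27, 12] -> [9, 11, 9] and [2, 27, 12]
  Split: [9, 11, 9] -> [9] and [11, 9]
    Split: [11, 9] -> [11] and [9]
    Merge: [11] + [9] -> [9, 11]
  Merge: [9] + [9, 11] -> [9, 9, 11]
  Split: [2, 27, 12] -> [2] and [27, 12]
    Split: [27, 12] -> [27] and [12]
    Merge: [27] + [12] -> [12, 27]
  Merge: [2] + [12, 27] -> [2, 12, 27]
Merge: [9, 9, 11] + [2, 12, 27] -> [2, 9, 9, 11, 12, 27]

Final sorted array: [2, 9, 9, 11, 12, 27]

The merge sort proceeds by recursively splitting the array and merging sorted halves.
After all merges, the sorted array is [2, 9, 9, 11, 12, 27].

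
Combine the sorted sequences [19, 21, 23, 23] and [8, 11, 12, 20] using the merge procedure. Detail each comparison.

Merging process:

Compare 19 vs 8: take 8 from right. Merged: [8]
Compare 19 vs 11: take 11 from right. Merged: [8, 11]
Compare 19 vs 12: take 12 from right. Merged: [8, 11, 12]
Compare 19 vs 20: take 19 from left. Merged: [8, 11, 12, 19]
Compare 21 vs 20: take 20 from right. Merged: [8, 11, 12, 19, 20]
Append remaining from left: [21, 23, 23]. Merged: [8, 11, 12, 19, 20, 21, 23, 23]

Final merged array: [8, 11, 12, 19, 20, 21, 23, 23]
Total comparisons: 5

The merged array is [8, 11, 12, 19, 20, 21, 23, 23], requiring 5 comparisons. The merge step runs in O(n) time where n is the total number of elements.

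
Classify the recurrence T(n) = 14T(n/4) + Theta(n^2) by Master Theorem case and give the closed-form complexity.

Master Theorem for T(n) = 14T(n/4) + O(n^2):

a = 14, b = 4, c = 2
log_b(a) = log_4(14) = 1.9037

Case 3: c = 2 > log_4(14) = 1.9037
T(n) = O(n^2) = O(n^2)

For T(n) = 14T(n/4) + O(n^2): log_4(14) = 1.9037. This is Case 3 of the Master Theorem (c > log_b(a), work dominated by root), giving O(n^2).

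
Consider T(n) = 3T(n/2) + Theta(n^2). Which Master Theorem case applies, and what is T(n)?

Master Theorem for T(n) = 3T(n/2) + O(n^2):

a = 3, b = 2, c = 2
log_b(a) = log_2(3) = 1.5850

Case 3: c = 2 > log_2(3) = 1.5850
T(n) = O(n^2) = O(n^2)

For T(n) = 3T(n/2) + O(n^2): log_2(3) = 1.5850. This is Case 3 of the Master Theorem (c > log_b(a), work dominated by root), giving O(n^2).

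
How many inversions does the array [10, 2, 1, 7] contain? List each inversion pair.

Finding inversions in [10, 2, 1, 7]:

(0, 1): arr[0]=10 > arr[1]=2
(0, 2): arr[0]=10 > arr[2]=1
(0, 3): arr[0]=10 > arr[3]=7
(1, 2): arr[1]=2 > arr[2]=1

Total inversions: 4

The array has 4 inversion(s): (0,1), (0,2), (0,3), (1,2). Each pair (i,j) satisfies i < j and arr[i] > arr[j].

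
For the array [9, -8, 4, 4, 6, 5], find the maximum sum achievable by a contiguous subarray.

Using Kadane's algorithm on [9, -8, 4, 4, 6, 5]:

Scanning through the array:
Position 1 (value -8): max_ending_here = 1, max_so_far = 9
Position 2 (value 4): max_ending_here = 5, max_so_far = 9
Position 3 (value 4): max_ending_here = 9, max_so_far = 9
Position 4 (value 6): max_ending_here = 15, max_so_far = 15
Position 5 (value 5): max_ending_here = 20, max_so_far = 20

Maximum subarray: [9, -8, 4, 4, 6, 5]
Maximum sum: 20

The maximum subarray is [9, -8, 4, 4, 6, 5] with sum 20. This subarray runs from index 0 to index 5.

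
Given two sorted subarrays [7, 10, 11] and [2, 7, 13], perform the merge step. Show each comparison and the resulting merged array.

Merging process:

Compare 7 vs 2: take 2 from right. Merged: [2]
Compare 7 vs 7: take 7 from left. Merged: [2, 7]
Compare 10 vs 7: take 7 from right. Merged: [2, 7, 7]
Compare 10 vs 13: take 10 from left. Merged: [2, 7, 7, 10]
Compare 11 vs 13: take 11 from left. Merged: [2, 7, 7, 10, 11]
Append remaining from right: [13]. Merged: [2, 7, 7, 10, 11, 13]

Final merged array: [2, 7, 7, 10, 11, 13]
Total comparisons: 5

The merged array is [2, 7, 7, 10, 11, 13], requiring 5 comparisons. The merge step runs in O(n) time where n is the total number of elements.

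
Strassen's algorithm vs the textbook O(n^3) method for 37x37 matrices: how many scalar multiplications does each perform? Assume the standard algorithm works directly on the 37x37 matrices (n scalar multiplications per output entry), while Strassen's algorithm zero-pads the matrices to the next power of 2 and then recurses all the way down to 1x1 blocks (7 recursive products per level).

Matrix multiplication for 37x37 matrices:

Strassen's algorithm requires power-of-2 dimensions. Pad 37x37 to 64x64 (next power of 2).

Standard algorithm: 37^3 = 50653 multiplications
Strassen's algorithm: 7^(log2(64)) = 7^6 = 117649 multiplications
Difference: 50653 - 117649 = -66996 (Strassen uses MORE here due to padding overhead — for small or just-over-power-of-2 n, padding can outweigh the per-level savings)

Standard: 50653 multiplications (37^3). Strassen: 117649 multiplications (7^6, after padding to 64x64). Strassen reduces 8 recursive multiplications to 7 at each level.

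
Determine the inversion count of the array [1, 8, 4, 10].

Finding inversions in [1, 8, 4, 10]:

(1, 2): arr[1]=8 > arr[2]=4

Total inversions: 1

The array has 1 inversion(s): (1,2). Each pair (i,j) satisfies i < j and arr[i] > arr[j].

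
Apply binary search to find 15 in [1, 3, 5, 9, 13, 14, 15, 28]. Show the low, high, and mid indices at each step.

Binary search for 15 in [1, 3, 5, 9, 13, 14, 15, 28]:

lo=0, hi=7, mid=3, arr[mid]=9 -> 9 < 15, search right half
lo=4, hi=7, mid=5, arr[mid]=14 -> 14 < 15, search right half
lo=6, hi=7, mid=6, arr[mid]=15 -> Found target at index 6!

Binary search finds 15 at index 6 after 3 comparisons. The search repeatedly halves the search space by comparing with the middle element.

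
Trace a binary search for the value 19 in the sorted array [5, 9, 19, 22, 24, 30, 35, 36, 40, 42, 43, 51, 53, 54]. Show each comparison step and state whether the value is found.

Binary search for 19 in [5, 9, 19, 22, 24, 30, 35, 36, 40, 42, 43, 51, 53, 54]:

lo=0, hi=13, mid=6, arr[mid]=35 -> 35 > 19, search left half
lo=0, hi=5, mid=2, arr[mid]=19 -> Found target at index 2!

Binary search finds 19 at index 2 after 2 comparisons. The search repeatedly halves the search space by comparing with the middle element.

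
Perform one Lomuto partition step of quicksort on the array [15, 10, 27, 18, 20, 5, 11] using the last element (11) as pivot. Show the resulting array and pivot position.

Lomuto partition with pivot = 11:

Initial array: [15, 10, 27, 18, 20, 5, 11]

arr[0]=15 > 11: no swap
arr[1]=10 <= 11: swap with position 0, array becomes [10, 15, 27, 18, 20, 5, 11]
arr[2]=27 > 11: no swap
arr[3]=18 > 11: no swap
arr[4]=20 > 11: no swap
arr[5]=5 <= 11: swap with position 1, array becomes [10, 5, 27, 18, 20, 15, 11]

Place pivot at position 2: [10, 5, 11, 18, 20, 15, 27]
Pivot position: 2

After partitioning with pivot 11, the array becomes [10, 5, 11, 18, 20, 15, 27]. The pivot is placed at index 2. All elements to the left of the pivot are <= 11, and all elements to the right are > 11.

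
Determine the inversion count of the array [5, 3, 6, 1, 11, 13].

Finding inversions in [5, 3, 6, 1, 11, 13]:

(0, 1): arr[0]=5 > arr[1]=3
(0, 3): arr[0]=5 > arr[3]=1
(1, 3): arr[1]=3 > arr[3]=1
(2, 3): arr[2]=6 > arr[3]=1

Total inversions: 4

The array has 4 inversion(s): (0,1), (0,3), (1,3), (2,3). Each pair (i,j) satisfies i < j and arr[i] > arr[j].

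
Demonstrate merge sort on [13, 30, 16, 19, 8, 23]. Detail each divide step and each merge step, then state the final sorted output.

Merge sort trace:

Split: [13, 30, 16, 19, 8, 23] -> [13, 30, 16] and [19, 8, 23]
  Split: [13, 30, 16] -> [13] and [30, 16]
    Split: [30, 16] -> [30] and [16]
    Merge: [30] + [16] -> [16, 30]
  Merge: [13] + [16, 30] -> [13, 16, 30]
  Split: [19, 8, 23] -> [19] and [8, 23]
    Split: [8, 23] -> [8] and [23]
    Merge: [8] + [23] -> [8, 23]
  Merge: [19] + [8, 23] -> [8, 19, 23]
Merge: [13, 16, 30] + [8, 19, 23] -> [8, 13, 16, 19, 23, 30]

Final sorted array: [8, 13, 16, 19, 23, 30]

The merge sort proceeds by recursively splitting the array and merging sorted halves.
After all merges, the sorted array is [8, 13, 16, 19, 23, 30].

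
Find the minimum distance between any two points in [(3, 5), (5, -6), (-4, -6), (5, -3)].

Computing all pairwise distances among 4 points:

d((3, 5), (5, -6)) = 11.1803
d((3, 5), (-4, -6)) = 13.0384
d((3, 5), (5, -3)) = 8.2462
d((5, -6), (-4, -6)) = 9.0
d((5, -6), (5, -3)) = 3.0 <-- minimum
d((-4, -6), (5, -3)) = 9.4868

Closest pair: (5, -6) and (5, -3) with distance 3.0

The closest pair is (5, -6) and (5, -3) with Euclidean distance 3.0. For 4 points, brute-force pairwise comparison is shown above. For large n, the divide-and-conquer algorithm (sort by x, recurse on halves, check the dividing strip) achieves O(n log n).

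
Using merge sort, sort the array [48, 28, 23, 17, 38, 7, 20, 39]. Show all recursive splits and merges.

Merge sort trace:

Split: [48, 28, 23, 17, 38, 7, 20, 39] -> [48, 28, 23, 17] and [38, 7, 20, 39]
  Split: [48, 28, 23, 17] -> [48, 28] and [23, 17]
    Split: [48, 28] -> [48] and [28]
    Merge: [48] + [28] -> [28, 48]
    Split: [23, 17] -> [23] and [17]
    Merge: [23] + [17] -> [17, 23]
  Merge: [28, 48] + [17, 23] -> [17, 23, 28, 48]
  Split: [38, 7, 20, 39] -> [38, 7] and [20, 39]
    Split: [38, 7] -> [38] and [7]
    Merge: [38] + [7] -> [7, 38]
    Split: [20, 39] -> [20] and [39]
    Merge: [20] + [39] -> [20, 39]
  Merge: [7, 38] + [20, 39] -> [7, 20, 38, 39]
Merge: [17, 23, 28, 48] + [7, 20, 38, 39] -> [7, 17, 20, 23, 28, 38, 39, 48]

Final sorted array: [7, 17, 20, 23, 28, 38, 39, 48]

The merge sort proceeds by recursively splitting the array and merging sorted halves.
After all merges, the sorted array is [7, 17, 20, 23, 28, 38, 39, 48].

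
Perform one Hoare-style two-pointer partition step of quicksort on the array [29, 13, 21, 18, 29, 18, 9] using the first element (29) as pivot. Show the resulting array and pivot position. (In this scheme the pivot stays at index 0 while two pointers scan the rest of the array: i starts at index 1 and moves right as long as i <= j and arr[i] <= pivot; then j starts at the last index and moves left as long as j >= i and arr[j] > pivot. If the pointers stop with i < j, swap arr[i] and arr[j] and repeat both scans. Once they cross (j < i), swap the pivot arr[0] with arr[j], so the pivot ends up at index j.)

Hoare-style two-pointer partition with pivot = 29:

Initial array: [29, 13, 21, 18, 29, 18, 9]

Pointers start at i = 1, j = 6.
i ends at 7, j ends at 6: the pointers have crossed (j < i), so scanning stops.

Swap pivot arr[0] with arr[6] to place pivot at position 6: [9, 13, 21, 18, 29, 18, 29]
Pivot position: 6

After partitioning with pivot 29, the array becomes [9, 13, 21, 18, 29, 18, 29]. The pivot is placed at index 6. All elements to the left of the pivot are <= 29, and all elements to the right are > 29.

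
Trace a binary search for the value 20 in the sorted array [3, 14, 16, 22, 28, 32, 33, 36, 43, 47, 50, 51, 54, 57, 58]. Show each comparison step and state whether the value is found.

Binary search for 20 in [3, 14, 16, 22, 28, 32, 33, 36, 43, 47, 50, 51, 54, 57, 58]:

lo=0, hi=14, mid=7, arr[mid]=36 -> 36 > 20, search left half
lo=0, hi=6, mid=3, arr[mid]=22 -> 22 > 20, search left half
lo=0, hi=2, mid=1, arr[mid]=14 -> 14 < 20, search right half
lo=2, hi=2, mid=2, arr[mid]=16 -> 16 < 20, search right half
lo=3 > hi=2, target 20 not found

Binary search determines that 20 is not in the array after 4 comparisons. The search space was exhausted without finding the target.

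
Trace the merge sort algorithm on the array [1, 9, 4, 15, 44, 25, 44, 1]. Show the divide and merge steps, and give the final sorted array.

Merge sort trace:

Split: [1, 9, 4, 15, 44, 25, 44, 1] -> [1, 9, 4, 15] and [44, 25, 44, 1]
  Split: [1, 9, 4, 15] -> [1, 9] and [4, 15]
    Split: [1, 9] -> [1] and [9]
    Merge: [1] + [9] -> [1, 9]
    Split: [4, 15] -> [4] and [15]
    Merge: [4] + [15] -> [4, 15]
  Merge: [1, 9] + [4, 15] -> [1, 4, 9, 15]
  Split: [44, 25, 44, 1] -> [44, 25] and [44, 1]
    Split: [44, 25] -> [44] and [25]
    Merge: [44] + [25] -> [25, 44]
    Split: [44, 1] -> [44] and [1]
    Merge: [44] + [1] -> [1, 44]
  Merge: [25, 44] + [1, 44] -> [1, 25, 44, 44]
Merge: [1, 4, 9, 15] + [1, 25, 44, 44] -> [1, 1, 4, 9, 15, 25, 44, 44]

Final sorted array: [1, 1, 4, 9, 15, 25, 44, 44]

The merge sort proceeds by recursively splitting the array and merging sorted halves.
After all merges, the sorted array is [1, 1, 4, 9, 15, 25, 44, 44].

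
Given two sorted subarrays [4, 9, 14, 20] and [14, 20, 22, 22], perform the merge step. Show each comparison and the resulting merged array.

Merging process:

Compare 4 vs 14: take 4 from left. Merged: [4]
Compare 9 vs 14: take 9 from left. Merged: [4, 9]
Compare 14 vs 14: take 14 from left. Merged: [4, 9, 14]
Compare 20 vs 14: take 14 from right. Merged: [4, 9, 14, 14]
Compare 20 vs 20: take 20 from left. Merged: [4, 9, 14, 14, 20]
Append remaining from right: [20, 22, 22]. Merged: [4, 9, 14, 14, 20, 20, 22, 22]

Final merged array: [4, 9, 14, 14, 20, 20, 22, 22]
Total comparisons: 5

The merged array is [4, 9, 14, 14, 20, 20, 22, 22], requiring 5 comparisons. The merge step runs in O(n) time where n is the total number of elements.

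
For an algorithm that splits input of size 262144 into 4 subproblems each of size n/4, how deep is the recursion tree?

For divide and conquer with division factor 4:

Problem sizes at each level:
Level 0: 262144
Level 1: 65536
Level 2: 16384
Level 3: 4096
Level 4: 1024
Level 5: 256
Level 6: 64
Level 7: 16
Level 8: 4
Level 9: 1

The root is level 0 and the size-1 base case is level 9 (the tree spans levels 0 through 9, i.e. 10 levels counting the root), so the depth is the number of divisions: log_4(262144) = 9

The recursion tree depth is log_4(262144) = 9. At each level, the problem size is divided by 4, so it takes 9 divisions to reduce to a base case of size 1. The algorithm makes 4 recursive calls at each level.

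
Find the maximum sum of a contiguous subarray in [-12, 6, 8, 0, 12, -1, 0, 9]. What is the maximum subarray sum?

Using Kadane's algorithm on [-12, 6, 8, 0, 12, -1, 0, 9]:

Scanning through the array:
Position 1 (value 6): max_ending_here = 6, max_so_far = 6
Position 2 (value 8): max_ending_here = 14, max_so_far = 14
Position 3 (value 0): max_ending_here = 14, max_so_far = 14
Position 4 (value 12): max_ending_here = 26, max_so_far = 26
Position 5 (value -1): max_ending_here = 25, max_so_far = 26
Position 6 (value 0): max_ending_here = 25, max_so_far = 26
Position 7 (value 9): max_ending_here = 34, max_so_far = 34

Maximum subarray: [6, 8, 0, 12, -1, 0, 9]
Maximum sum: 34

The maximum subarray is [6, 8, 0, 12, -1, 0, 9] with sum 34. This subarray runs from index 1 to index 7.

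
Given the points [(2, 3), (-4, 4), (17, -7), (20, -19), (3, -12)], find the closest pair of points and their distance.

Computing all pairwise distances among 5 points:

d((2, 3), (-4, 4)) = 6.0828 <-- minimum
d((2, 3), (17, -7)) = 18.0278
d((2, 3), (20, -19)) = 28.4253
d((2, 3), (3, -12)) = 15.0333
d((-4, 4), (17, -7)) = 23.7065
d((-4, 4), (20, -19)) = 33.2415
d((-4, 4), (3, -12)) = 17.4642
d((17, -7), (20, -19)) = 12.3693
d((17, -7), (3, -12)) = 14.8661
d((20, -19), (3, -12)) = 18.3848

Closest pair: (2, 3) and (-4, 4) with distance 6.0828

The closest pair is (2, 3) and (-4, 4) with Euclidean distance 6.0828. For 5 points, brute-force pairwise comparison is shown above. For large n, the divide-and-conquer algorithm (sort by x, recurse on halves, check the dividing strip) achieves O(n log n).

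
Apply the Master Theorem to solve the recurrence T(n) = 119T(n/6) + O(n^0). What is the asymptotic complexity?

Master Theorem for T(n) = 119T(n/6) + O(n^0):

a = 119, b = 6, c = 0
log_b(a) = log_6(119) = 2.6673

Case 1: c = 0 < log_6(119) = 2.6673
T(n) = O(n^(log_6 119))

For T(n) = 119T(n/6) + O(n^0): log_6(119) = 2.6673. This is Case 1 of the Master Theorem (c < log_b(a), work dominated by leaves), giving O(n^(log_6 119)).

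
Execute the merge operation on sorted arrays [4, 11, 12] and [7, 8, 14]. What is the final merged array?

Merging process:

Compare 4 vs 7: take 4 from left. Merged: [4]
Compare 11 vs 7: take 7 from right. Merged: [4, 7]
Compare 11 vs 8: take 8 from right. Merged: [4, 7, 8]
Compare 11 vs 14: take 11 from left. Merged: [4, 7, 8, 11]
Compare 12 vs 14: take 12 from left. Merged: [4, 7, 8, 11, 12]
Append remaining from right: [14]. Merged: [4, 7, 8, 11, 12, 14]

Final merged array: [4, 7, 8, 11, 12, 14]
Total comparisons: 5

The merged array is [4, 7, 8, 11, 12, 14], requiring 5 comparisons. The merge step runs in O(n) time where n is the total number of elements.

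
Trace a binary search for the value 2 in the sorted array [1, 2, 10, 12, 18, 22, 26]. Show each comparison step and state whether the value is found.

Binary search for 2 in [1, 2, 10, 12, 18, 22, 26]:

lo=0, hi=6, mid=3, arr[mid]=12 -> 12 > 2, search left half
lo=0, hi=2, mid=1, arr[mid]=2 -> Found target at index 1!

Binary search finds 2 at index 1 after 2 comparisons. The search repeatedly halves the search space by comparing with the middle element.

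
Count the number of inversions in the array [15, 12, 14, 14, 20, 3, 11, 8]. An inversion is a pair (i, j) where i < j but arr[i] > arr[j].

Finding inversions in [15, 12, 14, 14, 20, 3, 11, 8]:

(0, 1): arr[0]=15 > arr[1]=12
(0, 2): arr[0]=15 > arr[2]=14
(0, 3): arr[0]=15 > arr[3]=14
(0, 5): arr[0]=15 > arr[5]=3
(0, 6): arr[0]=15 > arr[6]=11
(0, 7): arr[0]=15 > arr[7]=8
(1, 5): arr[1]=12 > arr[5]=3
(1, 6): arr[1]=12 > arr[6]=11
(1, 7): arr[1]=12 > arr[7]=8
(2, 5): arr[2]=14 > arr[5]=3
(2, 6): arr[2]=14 > arr[6]=11
(2, 7): arr[2]=14 > arr[7]=8
(3, 5): arr[3]=14 > arr[5]=3
(3, 6): arr[3]=14 > arr[6]=11
(3, 7): arr[3]=14 > arr[7]=8
(4, 5): arr[4]=20 > arr[5]=3
(4, 6): arr[4]=20 > arr[6]=11
(4, 7): arr[4]=20 > arr[7]=8
(6, 7): arr[6]=11 > arr[7]=8

Total inversions: 19

The array has 19 inversion(s): (0,1), (0,2), (0,3), (0,5), (0,6), (0,7), (1,5), (1,6), (1,7), (2,5), (2,6), (2,7), (3,5), (3,6), (3,7), (4,5), (4,6), (4,7), (6,7). Each pair (i,j) satisfies i < j and arr[i] > arr[j].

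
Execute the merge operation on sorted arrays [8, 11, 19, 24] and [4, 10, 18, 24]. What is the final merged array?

Merging process:

Compare 8 vs 4: take 4 from right. Merged: [4]
Compare 8 vs 10: take 8 from left. Merged: [4, 8]
Compare 11 vs 10: take 10 from right. Merged: [4, 8, 10]
Compare 11 vs 18: take 11 from left. Merged: [4, 8, 10, 11]
Compare 19 vs 18: take 18 from right. Merged: [4, 8, 10, 11, 18]
Compare 19 vs 24: take 19 from left. Merged: [4, 8, 10, 11, 18, 19]
Compare 24 vs 24: take 24 from left. Merged: [4, 8, 10, 11, 18, 19, 24]
Append remaining from right: [24]. Merged: [4, 8, 10, 11, 18, 19, 24, 24]

Final merged array: [4, 8, 10, 11, 18, 19, 24, 24]
Total comparisons: 7

The merged array is [4, 8, 10, 11, 18, 19, 24, 24], requiring 7 comparisons. The merge step runs in O(n) time where n is the total number of elements.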